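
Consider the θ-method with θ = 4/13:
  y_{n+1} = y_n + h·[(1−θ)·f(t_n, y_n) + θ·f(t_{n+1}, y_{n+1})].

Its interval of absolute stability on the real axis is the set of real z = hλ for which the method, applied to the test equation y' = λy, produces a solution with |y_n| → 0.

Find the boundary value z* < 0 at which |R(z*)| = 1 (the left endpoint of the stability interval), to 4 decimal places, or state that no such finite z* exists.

With y'=λy (z=hλ):
  y_{n+1} = y_n + z·[9/13·y_n + 4/13·y_{n+1}] ⇒ (1 − 4/13z)y_{n+1} = (1 + 9/13z)y_n
  Hence R(z) = (1 + 9/13z)/(1 − 4/13z).

Boundary: |R(x)|=1, x<0.
x=-1.79: |R|=0.1543
R=−1: 1+9/13x = −1+4/13x ⇒ -5/13x=2 ⇒ x=2/(-5/13)=-5.2000
Confirm numerically:
  x=-4.158: |R|=0.82418 <1
  x=-3.846: |R|=0.76149 <1
  x=-2.377: |R|=0.37289 <1
  x=-5.734: |R|=1.07430 >1
  x=-5.720: |R|=1.07246 >1
  x=-5.659: |R|=1.06440 >1
Interval (-5.2000, 0).

z* = -5.2000.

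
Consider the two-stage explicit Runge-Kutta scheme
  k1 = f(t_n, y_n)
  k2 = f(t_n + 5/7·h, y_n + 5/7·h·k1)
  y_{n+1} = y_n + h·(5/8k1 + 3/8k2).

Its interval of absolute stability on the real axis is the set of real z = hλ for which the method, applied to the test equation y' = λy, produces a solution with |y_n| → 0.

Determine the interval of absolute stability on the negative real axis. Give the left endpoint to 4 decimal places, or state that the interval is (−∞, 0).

z∈(-3.7333,0).

Test eqn y'=λy, z=hλ:
  k1=λy_n ⇒ h·k1=z·y_n;  k2=λ(1+5/7z)y_n ⇒ h·k2=z(1+5/7z)y_n
  y_{n+1}/y_n = 1 + 5/8z + 3/8z(1+5/7z) = 1 + z + 15/56z²
  R(z) = 1 + z + 15/56z².

Boundary: |R(x)|=1, x<0.
x=-1.53: |R|=0.0970
R=1: x+15/56x²=0 ⇒ x=−56/15=-3.7333; min R=1−1/(4·15/56)=0.0667>−1
Confirm numerically:
  x=-3.713: |R|=0.97978 <1
  x=-3.446: |R|=0.73478 <1
  x=-3.317: |R|=0.63010 <1
  x=-2.255: |R|=0.10706 <1
  x=-4.291: |R|=1.64097 >1
  x=-3.785: |R|=1.05238 >1
Stable set (-3.7333, 0).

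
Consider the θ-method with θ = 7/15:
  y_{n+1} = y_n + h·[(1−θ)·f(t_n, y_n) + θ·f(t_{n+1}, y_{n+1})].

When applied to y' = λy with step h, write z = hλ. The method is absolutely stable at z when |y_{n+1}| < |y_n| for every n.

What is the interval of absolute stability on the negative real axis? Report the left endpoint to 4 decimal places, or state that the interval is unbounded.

z∈(-30.0000,0).

On y'=λy, z=hλ:
  y_{n+1} = y_n + z·[8/15·y_n + 7/15·y_{n+1}] ⇒ (1 − 7/15z)y_{n+1} = (1 + 8/15z)y_n
  ⇒ R(z) = (1 + 8/15z)/(1 − 7/15z).

Need |R(x)|<1, x<0.
x=-1.56: |R|=0.0972
R=−1: 1+8/15x = −1+7/15x ⇒ -1/15x=2 ⇒ x=2/(-1/15)=-30.0000
Confirm numerically:
  x=-28.602: |R|=0.99350 <1
  x=-28.478: |R|=0.99290 <1
  x=-28.406: |R|=0.99255 <1
  x=-17.427: |R|=0.90822 <1
  x=-30.479: |R|=1.00210 >1
  x=-30.396: |R|=1.00174 >1
  x=-30.214: |R|=1.00094 >1
So |R|<1 on (-30.0000, 0).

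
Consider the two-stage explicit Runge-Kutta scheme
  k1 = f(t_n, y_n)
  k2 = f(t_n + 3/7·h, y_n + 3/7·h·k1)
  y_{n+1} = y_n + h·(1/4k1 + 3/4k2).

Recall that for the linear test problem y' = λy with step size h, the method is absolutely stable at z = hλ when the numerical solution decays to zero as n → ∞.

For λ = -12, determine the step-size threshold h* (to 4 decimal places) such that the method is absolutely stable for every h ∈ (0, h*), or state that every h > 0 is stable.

(-3.1111,0); λ=-12 ⇒ h* = (28/9)/12 = 0.2593.

On y'=λy, z=hλ:
  k1=λy_n ⇒ h·k1=z·y_n;  k2=λ(1+3/7z)y_n ⇒ h·k2=z(1+3/7z)y_n
  y_{n+1}/y_n = 1 + 1/4z + 3/4z(1+3/7z) = 1 + z + 9/28z²
  R(z) = 1 + z + 9/28z².

Boundary: |R(x)|=1, x<0.
x=-1.2: |R|=0.2629
R=1: x+9/28x²=0 ⇒ x=−28/9=-3.1111; min R=1−1/(4·9/28)=0.2222>−1
Confirm numerically:
  x=-2.449: |R|=0.47880 <1
  x=-1.829: |R|=0.24626 <1
  x=-1.723: |R|=0.23123 <1
  x=-1.404: |R|=0.22961 <1
  x=-3.480: |R|=1.41263 >1
  x=-3.341: |R|=1.24688 >1
So |R|<1 on (-3.1111, 0).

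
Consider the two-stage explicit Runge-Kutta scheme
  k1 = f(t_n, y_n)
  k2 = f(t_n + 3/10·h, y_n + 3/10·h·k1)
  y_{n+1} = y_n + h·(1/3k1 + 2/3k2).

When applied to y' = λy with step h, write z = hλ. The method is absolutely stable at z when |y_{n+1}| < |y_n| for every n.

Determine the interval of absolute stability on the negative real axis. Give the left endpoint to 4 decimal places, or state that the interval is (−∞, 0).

Set f=λy, z=hλ:
  k1=λy_n ⇒ h·k1=z·y_n;  k2=λ(1+3/10z)y_n ⇒ h·k2=z(1+3/10z)y_n
  y_{n+1}/y_n = 1 + 1/3z + 2/3z(1+3/10z) = 1 + z + 1/5z²
  Hence R(z) = 1 + z + 1/5z².

Need |R(x)|<1, x<0.
x=-0.7: |R|=0.3980
R=1: x+1/5x²=0 ⇒ x=−5=-5.0000; min R=1−1/(4·1/5)=-0.2500>−1
Confirm numerically:
  x=-4.503: |R|=0.55240 <1
  x=-4.466: |R|=0.52303 <1
  x=-3.003: |R|=0.19940 <1
  x=-2.485: |R|=0.24995 <1
  x=-5.481: |R|=1.52727 >1
  x=-5.449: |R|=1.48932 >1
  x=-5.163: |R|=1.16831 >1
Stable set (-5.0000, 0).

(-5.0000, 0).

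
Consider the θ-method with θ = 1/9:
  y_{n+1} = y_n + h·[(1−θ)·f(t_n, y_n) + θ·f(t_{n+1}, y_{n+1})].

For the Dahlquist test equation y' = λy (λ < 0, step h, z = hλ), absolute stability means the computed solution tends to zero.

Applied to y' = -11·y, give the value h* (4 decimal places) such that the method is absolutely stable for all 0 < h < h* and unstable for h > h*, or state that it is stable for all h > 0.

Test eqn y'=λy, z=hλ:
  y_{n+1} = y_n + z·[8/9·y_n + 1/9·y_{n+1}] ⇒ (1 − 1/9z)y_{n+1} = (1 + 8/9z)y_n
  Hence R(z) = (1 + 8/9z)/(1 − 1/9z).

Find x<0 with |R(x)|<1.
x=-1.17: |R|=0.0354
R=−1: 1+8/9x = −1+1/9x ⇒ -7/9x=2 ⇒ x=2/(-7/9)=-2.5714
Confirm numerically:
  x=-2.077: |R|=0.68755 <1
  x=-1.834: |R|=0.52354 <1
  x=-1.559: |R|=0.32882 <1
  x=-3.044: |R|=1.27466 >1
  x=-3.042: |R|=1.27354 >1
  x=-2.946: |R|=1.21949 >1
Stable set (-2.5714, 0).

(-2.5714,0); λ=-11 ⇒ h* = (18/7)/11 = 0.2338.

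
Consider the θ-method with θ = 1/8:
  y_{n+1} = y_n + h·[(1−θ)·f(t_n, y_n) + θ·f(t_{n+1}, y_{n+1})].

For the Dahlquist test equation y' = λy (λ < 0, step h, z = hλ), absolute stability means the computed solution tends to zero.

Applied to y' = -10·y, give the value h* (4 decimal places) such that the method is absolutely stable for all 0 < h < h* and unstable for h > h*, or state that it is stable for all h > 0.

On y'=λy, z=hλ:
  y_{n+1} = y_n + z·[7/8·y_n + 1/8·y_{n+1}] ⇒ (1 − 1/8z)y_{n+1} = (1 + 7/8z)y_n
  ⇒ R(z) = (1 + 7/8z)/(1 − 1/8z).

Boundary: |R(x)|=1, x<0.
x=-1.76: |R|=0.4426
R=−1: 1+7/8x = −1+1/8x ⇒ -3/4x=2 ⇒ x=2/(-3/4)=-2.6667
Confirm numerically:
  x=-2.195: |R|=0.72241 <1
  x=-1.741: |R|=0.42983 <1
  x=-1.478: |R|=0.24752 <1
  x=-1.248: |R|=0.07958 <1
  x=-3.049: |R|=1.20762 >1
  x=-3.030: |R|=1.19764 >1
  x=-2.762: |R|=1.05315 >1
Interval (-2.6667, 0).

(-2.6667,0); λ=-10 ⇒ h* = (8/3)/10 = 0.2667.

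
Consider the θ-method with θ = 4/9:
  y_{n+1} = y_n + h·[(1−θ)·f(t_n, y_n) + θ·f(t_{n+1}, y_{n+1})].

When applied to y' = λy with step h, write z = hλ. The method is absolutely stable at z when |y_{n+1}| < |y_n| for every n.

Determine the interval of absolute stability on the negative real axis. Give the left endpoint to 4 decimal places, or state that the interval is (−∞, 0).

On y'=λy, z=hλ:
  y_{n+1} = y_n + z·[5/9·y_n + 4/9·y_{n+1}] ⇒ (1 − 4/9z)y_{n+1} = (1 + 5/9z)y_n
  R(z) = (1 + 5/9z)/(1 − 4/9z).

Boundary: |R(x)|=1, x<0.
x=-0.69: |R|=0.4719
R=−1: 1+5/9x = −1+4/9x ⇒ -1/9x=2 ⇒ x=2/(-1/9)=-18.0000
Confirm numerically:
  x=-17.940: |R|=0.99926 <1
  x=-16.340: |R|=0.97768 <1
  x=-13.204: |R|=0.92241 <1
  x=-11.507: |R|=0.88201 <1
  x=-18.552: |R|=1.00663 >1
  x=-18.393: |R|=1.00476 >1
  x=-18.130: |R|=1.00159 >1
Interval (-18.0000, 0).

(-18.0000, 0).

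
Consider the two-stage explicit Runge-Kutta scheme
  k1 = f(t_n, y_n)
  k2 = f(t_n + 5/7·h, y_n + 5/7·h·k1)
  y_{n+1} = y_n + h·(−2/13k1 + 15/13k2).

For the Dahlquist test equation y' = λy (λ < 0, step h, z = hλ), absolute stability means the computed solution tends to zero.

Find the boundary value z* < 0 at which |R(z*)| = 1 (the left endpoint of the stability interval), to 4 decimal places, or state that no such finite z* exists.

On y'=λy, z=hλ:
  k1=λy_n ⇒ h·k1=z·y_n;  k2=λ(1+5/7z)y_n ⇒ h·k2=z(1+5/7z)y_n
  y_{n+1}/y_n = 1 − 2/13z + 15/13z(1+5/7z) = 1 + z + 75/91z²
  R(z) = 1 + z + 75/91z².

Find x<0 with |R(x)|<1.
x=-1.23: |R|=1.0169
R=1: x+75/91x²=0 ⇒ x=−91/75=-1.2133; min R=1−1/(4·75/91)=0.6967>−1
Confirm numerically:
  x=-1.161: |R|=0.94992 <1
  x=-1.110: |R|=0.90547 <1
  x=-0.488: |R|=0.70827 <1
  x=-1.549: |R|=1.42853 >1
  x=-1.248: |R|=1.03566 >1
Stable set (-1.2133, 0).

left endpoint -1.2133.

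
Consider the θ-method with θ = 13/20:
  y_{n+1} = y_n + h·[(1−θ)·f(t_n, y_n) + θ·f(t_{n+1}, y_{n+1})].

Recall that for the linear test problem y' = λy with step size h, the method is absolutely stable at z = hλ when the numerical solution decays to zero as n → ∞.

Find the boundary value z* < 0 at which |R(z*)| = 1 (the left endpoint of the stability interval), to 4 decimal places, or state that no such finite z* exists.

With y'=λy (z=hλ):
  y_{n+1} = y_n + z·[7/20·y_n + 13/20·y_{n+1}] ⇒ (1 − 13/20z)y_{n+1} = (1 + 7/20z)y_n
  R(z) = (1 + 7/20z)/(1 − 13/20z).

Find x<0 with |R(x)|<1.
x=-1.6: |R|=0.2157
x=-2: |R|=0.1304
x=-10: |R|=0.3333
x=-100: |R|=0.5152
θ=13/20≥1/2 ⇒ |1+7/20x|<|1−13/20x| ∀x<0 ⇒ stable on all of ℝ⁻.

unbounded; (−∞, 0).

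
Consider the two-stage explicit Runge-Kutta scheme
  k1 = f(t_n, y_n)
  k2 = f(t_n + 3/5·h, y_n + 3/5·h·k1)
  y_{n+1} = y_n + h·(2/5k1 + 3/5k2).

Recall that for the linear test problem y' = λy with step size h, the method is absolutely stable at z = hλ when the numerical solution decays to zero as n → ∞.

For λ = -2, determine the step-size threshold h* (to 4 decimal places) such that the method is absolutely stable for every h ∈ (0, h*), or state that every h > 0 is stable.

(-2.7778,0); λ=-2 ⇒ h* = (25/9)/2 = 1.3889.

On y'=λy, z=hλ:
  k1=λy_n ⇒ h·k1=z·y_n;  k2=λ(1+3/5z)y_n ⇒ h·k2=z(1+3/5z)y_n
  y_{n+1}/y_n = 1 + 2/5z + 3/5z(1+3/5z) = 1 + z + 9/25z²
  so R(z) = 1 + z + 9/25z².

Boundary: |R(x)|=1, x<0.
x=-0.4: |R|=0.6576
R=1: x+9/25x²=0 ⇒ x=−25/9=-2.7778; min R=1−1/(4·9/25)=0.3056>−1
Confirm numerically:
  x=-2.096: |R|=0.48556 <1
  x=-1.423: |R|=0.30597 <1
  x=-1.398: |R|=0.30559 <1
  x=-3.353: |R|=1.69434 >1
  x=-3.073: |R|=1.32660 >1
Stable set (-2.7778, 0).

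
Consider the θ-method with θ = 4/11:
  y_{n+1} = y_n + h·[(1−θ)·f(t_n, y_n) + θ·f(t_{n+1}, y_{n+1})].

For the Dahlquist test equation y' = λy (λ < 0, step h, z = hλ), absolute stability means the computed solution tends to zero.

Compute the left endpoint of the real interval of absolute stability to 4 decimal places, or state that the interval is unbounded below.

Test eqn y'=λy, z=hλ:
  y_{n+1} = y_n + z·[7/11·y_n + 4/11·y_{n+1}] ⇒ (1 − 4/11z)y_{n+1} = (1 + 7/11z)y_n
  Hence R(z) = (1 + 7/11z)/(1 − 4/11z).

Need |R(x)|<1, x<0.
x=-1.01: |R|=0.2613
R=−1: 1+7/11x = −1+4/11x ⇒ -3/11x=2 ⇒ x=2/(-3/11)=-7.3333
Confirm numerically:
  x=-6.641: |R|=0.94471 <1
  x=-5.902: |R|=0.87592 <1
  x=-5.891: |R|=0.87481 <1
  x=-7.716: |R|=1.02742 >1
  x=-7.548: |R|=1.01563 >1
  x=-7.405: |R|=1.00529 >1
Stable set (-7.3333, 0).

z* = -7.3333.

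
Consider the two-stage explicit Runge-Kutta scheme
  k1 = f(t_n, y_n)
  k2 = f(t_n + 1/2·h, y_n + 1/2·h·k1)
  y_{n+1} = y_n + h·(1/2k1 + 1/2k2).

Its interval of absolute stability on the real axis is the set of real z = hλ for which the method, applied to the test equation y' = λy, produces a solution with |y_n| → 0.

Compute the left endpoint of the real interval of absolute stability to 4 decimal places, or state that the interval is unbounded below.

z* = -4.0000.

On y'=λy, z=hλ:
  k1=λy_n ⇒ h·k1=z·y_n;  k2=λ(1+1/2z)y_n ⇒ h·k2=z(1+1/2z)y_n
  y_{n+1}/y_n = 1 + 1/2z + 1/2z(1+1/2z) = 1 + z + 1/4z²
  Hence R(z) = 1 + z + 1/4z².

Boundary: |R(x)|=1, x<0.
x=-0.48: |R|=0.5776
R=1: x+1/4x²=0 ⇒ x=−4=-4.0000; min R=1−1/(4·1/4)=0.0000>−1
Confirm numerically:
  x=-3.585: |R|=0.62806 <1
  x=-2.819: |R|=0.16769 <1
  x=-1.974: |R|=0.00017 <1
  x=-1.659: |R|=0.02907 <1
  x=-4.524: |R|=1.59264 >1
  x=-4.370: |R|=1.40423 >1
Stable set (-4.0000, 0).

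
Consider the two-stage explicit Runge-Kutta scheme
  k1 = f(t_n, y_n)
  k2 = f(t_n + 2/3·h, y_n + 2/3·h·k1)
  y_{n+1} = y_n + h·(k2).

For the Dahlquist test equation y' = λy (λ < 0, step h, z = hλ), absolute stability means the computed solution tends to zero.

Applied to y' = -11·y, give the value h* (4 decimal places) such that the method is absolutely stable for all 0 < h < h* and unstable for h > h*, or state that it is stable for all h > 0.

Test eqn y'=λy, z=hλ:
  k1=λy_n ⇒ h·k1=z·y_n;  k2=λ(1+2/3z)y_n ⇒ h·k2=z(1+2/3z)y_n
  y_{n+1}/y_n = 1 + z(1+2/3z) = 1 + z + 2/3z²
  R(z) = 1 + z + 2/3z².

Boundary: |R(x)|=1, x<0.
x=-0.34: |R|=0.7371
R=1: x+2/3x²=0 ⇒ x=−3/2=-1.5000; min R=1−1/(4·2/3)=0.6250>−1
Confirm numerically:
  x=-1.298: |R|=0.82520 <1
  x=-1.258: |R|=0.79704 <1
  x=-0.871: |R|=0.63476 <1
  x=-0.835: |R|=0.62982 <1
  x=-1.771: |R|=1.31996 >1
  x=-1.689: |R|=1.21281 >1
Stable set (-1.5000, 0).

(-1.5000,0); λ=-11 ⇒ h* = (3/2)/11 = 0.1364.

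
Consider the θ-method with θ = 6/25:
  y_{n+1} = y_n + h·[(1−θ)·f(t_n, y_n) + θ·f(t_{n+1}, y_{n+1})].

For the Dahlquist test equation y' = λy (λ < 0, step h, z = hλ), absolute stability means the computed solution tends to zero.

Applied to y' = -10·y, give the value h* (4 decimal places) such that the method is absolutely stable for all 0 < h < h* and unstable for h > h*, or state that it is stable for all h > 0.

On y'=λy, z=hλ:
  y_{n+1} = y_n + z·[19/25·y_n + 6/25·y_{n+1}] ⇒ (1 − 6/25z)y_{n+1} = (1 + 19/25z)y_n
  ⇒ R(z) = (1 + 19/25z)/(1 − 6/25z).

Boundary: |R(x)|=1, x<0.
x=-0.49: |R|=0.5616
R=−1: 1+19/25x = −1+6/25x ⇒ -13/25x=2 ⇒ x=2/(-13/25)=-3.8462
Confirm numerically:
  x=-2.302: |R|=0.48279 <1
  x=-1.786: |R|=0.25014 <1
  x=-1.783: |R|=0.24867 <1
  x=-4.138: |R|=1.07614 >1
  x=-4.136: |R|=1.07564 >1
  x=-4.111: |R|=1.06932 >1
Stable set (-3.8462, 0).

(-3.8462,0); λ=-10 ⇒ h* = (50/13)/10 = 0.3846.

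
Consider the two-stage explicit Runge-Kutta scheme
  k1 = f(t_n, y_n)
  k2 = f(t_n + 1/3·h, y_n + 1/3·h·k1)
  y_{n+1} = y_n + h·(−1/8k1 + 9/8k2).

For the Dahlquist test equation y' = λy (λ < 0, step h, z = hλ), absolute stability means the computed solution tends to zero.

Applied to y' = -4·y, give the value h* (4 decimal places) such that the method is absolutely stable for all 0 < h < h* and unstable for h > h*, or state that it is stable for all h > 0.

Test eqn y'=λy, z=hλ:
  k1=λy_n ⇒ h·k1=z·y_n;  k2=λ(1+1/3z)y_n ⇒ h·k2=z(1+1/3z)y_n
  y_{n+1}/y_n = 1 − 1/8z + 9/8z(1+1/3z) = 1 + z + 3/8z²
  so R(z) = 1 + z + 3/8z².

Solve |R(x)|<1 on ℝ⁻.
x=-1.09: |R|=0.3555
R=1: x+3/8x²=0 ⇒ x=−8/3=-2.6667; min R=1−1/(4·3/8)=0.3333>−1
Confirm numerically:
  x=-1.764: |R|=0.40289 <1
  x=-1.643: |R|=0.36929 <1
  x=-1.522: |R|=0.34668 <1
  x=-1.198: |R|=0.34020 <1
  x=-3.182: |R|=1.61492 >1
  x=-2.756: |R|=1.09233 >1
Stable set (-2.6667, 0).

(-2.6667,0); λ=-4 ⇒ h* = (8/3)/4 = 0.6667.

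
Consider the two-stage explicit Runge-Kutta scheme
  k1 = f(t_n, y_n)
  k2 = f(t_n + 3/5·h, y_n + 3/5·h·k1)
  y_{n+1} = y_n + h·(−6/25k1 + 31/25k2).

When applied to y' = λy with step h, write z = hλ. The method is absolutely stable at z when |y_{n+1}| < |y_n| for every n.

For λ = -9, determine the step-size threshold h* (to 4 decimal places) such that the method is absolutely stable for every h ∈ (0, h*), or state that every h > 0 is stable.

Test eqn y'=λy, z=hλ:
  k1=λy_n ⇒ h·k1=z·y_n;  k2=λ(1+3/5z)y_n ⇒ h·k2=z(1+3/5z)y_n
  y_{n+1}/y_n = 1 − 6/25z + 31/25z(1+3/5z) = 1 + z + 93/125z²
  Hence R(z) = 1 + z + 93/125z².

Need |R(x)|<1, x<0.
x=-1.21: |R|=0.8793
R=1: x+93/125x²=0 ⇒ x=−125/93=-1.3441; min R=1−1/(4·93/125)=0.6640>−1
Confirm numerically:
  x=-1.029: |R|=0.75878 <1
  x=-0.687: |R|=0.66414 <1
  x=-0.624: |R|=0.66570 <1
  x=-1.498: |R|=1.17154 >1
  x=-1.441: |R|=1.10390 >1
Interval (-1.3441, 0).

(-1.3441,0); λ=-9 ⇒ h* = (125/93)/9 = 0.1493.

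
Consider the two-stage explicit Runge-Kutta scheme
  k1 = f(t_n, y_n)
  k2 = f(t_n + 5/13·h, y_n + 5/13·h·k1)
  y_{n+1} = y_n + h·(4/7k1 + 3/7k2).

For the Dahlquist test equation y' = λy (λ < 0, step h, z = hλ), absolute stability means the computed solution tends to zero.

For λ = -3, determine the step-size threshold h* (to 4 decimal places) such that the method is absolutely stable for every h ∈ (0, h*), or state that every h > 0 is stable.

(-6.0667,0); λ=-3 ⇒ h* = (91/15)/3 = 2.0222.

Test eqn y'=λy, z=hλ:
  k1=λy_n ⇒ h·k1=z·y_n;  k2=λ(1+5/13z)y_n ⇒ h·k2=z(1+5/13z)y_n
  y_{n+1}/y_n = 1 + 4/7z + 3/7z(1+5/13z) = 1 + z + 15/91z²
  Hence R(z) = 1 + z + 15/91z².

Need |R(x)|<1, x<0.
x=-1.03: |R|=0.1449
R=1: x+15/91x²=0 ⇒ x=−91/15=-6.0667; min R=1−1/(4·15/91)=-0.5167>−1
Confirm numerically:
  x=-4.465: |R|=0.17881 <1
  x=-3.735: |R|=0.43551 <1
  x=-3.568: |R|=0.46955 <1
  x=-6.573: |R|=1.54859 >1
  x=-6.322: |R|=1.26608 >1
Interval (-6.0667, 0).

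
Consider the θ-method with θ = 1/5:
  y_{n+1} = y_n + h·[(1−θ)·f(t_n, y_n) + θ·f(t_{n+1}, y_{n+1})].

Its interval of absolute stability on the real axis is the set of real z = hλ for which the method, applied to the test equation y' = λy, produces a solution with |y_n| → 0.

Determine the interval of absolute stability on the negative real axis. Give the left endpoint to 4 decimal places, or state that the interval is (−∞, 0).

z∈(-3.3333,0).

Set f=λy, z=hλ:
  y_{n+1} = y_n + z·[4/5·y_n + 1/5·y_{n+1}] ⇒ (1 − 1/5z)y_{n+1} = (1 + 4/5z)y_n
  R(z) = (1 + 4/5z)/(1 − 1/5z).

Need |R(x)|<1, x<0.
x=-0.41: |R|=0.6211
R=−1: 1+4/5x = −1+1/5x ⇒ -3/5x=2 ⇒ x=2/(-3/5)=-3.3333
Confirm numerically:
  x=-3.065: |R|=0.90019 <1
  x=-2.636: |R|=0.72603 <1
  x=-2.541: |R|=0.68479 <1
  x=-2.064: |R|=0.46093 <1
  x=-3.903: |R|=1.19196 >1
  x=-3.631: |R|=1.10346 >1
  x=-3.365: |R|=1.01136 >1
Stable set (-3.3333, 0).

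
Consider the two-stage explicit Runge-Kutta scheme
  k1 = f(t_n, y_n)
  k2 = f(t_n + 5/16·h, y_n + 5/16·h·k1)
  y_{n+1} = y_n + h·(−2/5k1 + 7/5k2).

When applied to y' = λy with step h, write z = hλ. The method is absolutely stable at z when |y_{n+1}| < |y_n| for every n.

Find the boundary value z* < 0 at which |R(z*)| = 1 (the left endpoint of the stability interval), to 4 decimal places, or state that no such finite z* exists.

Test eqn y'=λy, z=hλ:
  k1=λy_n ⇒ h·k1=z·y_n;  k2=λ(1+5/16z)y_n ⇒ h·k2=z(1+5/16z)y_n
  y_{n+1}/y_n = 1 − 2/5z + 7/5z(1+5/16z) = 1 + z + 7/16z²
  ⇒ R(z) = 1 + z + 7/16z².

Solve |R(x)|<1 on ℝ⁻.
x=-0.6: |R|=0.5575
R=1: x+7/16x²=0 ⇒ x=−16/7=-2.2857; min R=1−1/(4·7/16)=0.4286>−1
Confirm numerically:
  x=-2.239: |R|=0.95424 <1
  x=-1.683: |R|=0.55621 <1
  x=-1.214: |R|=0.43079 <1
  x=-1.132: |R|=0.42862 <1
  x=-2.354: |R|=1.07033 >1
  x=-2.337: |R|=1.05244 >1
  x=-2.320: |R|=1.03480 >1
Interval (-2.2857, 0).

left endpoint -2.2857.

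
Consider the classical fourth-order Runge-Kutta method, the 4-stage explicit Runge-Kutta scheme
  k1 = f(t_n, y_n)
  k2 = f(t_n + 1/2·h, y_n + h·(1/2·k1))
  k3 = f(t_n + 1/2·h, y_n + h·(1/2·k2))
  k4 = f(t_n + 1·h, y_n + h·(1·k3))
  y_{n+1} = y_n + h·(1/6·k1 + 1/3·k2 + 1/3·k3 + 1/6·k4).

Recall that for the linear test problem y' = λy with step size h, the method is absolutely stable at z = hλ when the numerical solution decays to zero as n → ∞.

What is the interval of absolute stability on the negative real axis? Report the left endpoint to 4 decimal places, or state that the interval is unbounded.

(-2.7853, 0).

On y'=λy, z=hλ:
  order 4, 4-stage ⇒ R(z)=1+z+z^2/2+z^3/6+z^4/24
  (e.g. R(-1.19)=0.32075, |R|=0.32075)

Solve |R(x)|<1 on ℝ⁻.
x=-1.19: |R|=0.3207
|R(-1.23)|=0.3117 |R(-0.82)|=0.4431 |R(-0.81)|=0.4474
Bisect:
  x_lo=-3.5155 |R|=2.7868  x_hi=-0.2854 |R|=0.7518
  mid=-1.90043 |R|=0.30494 →hi
  mid=-2.70797 |R|=0.88954 →hi
  mid=-3.11174 |R|=1.61455 →lo
  mid=-2.90985 |R|=1.20462 →lo
  mid=-2.80891 |R|=1.03619 →lo
  mid=-2.75844 |R|=0.96026 →hi
  mid=-2.78367 |R|=0.99756 →hi
  mid=-2.79629 |R|=1.01671 →lo
  mid=-2.78998 |R|=1.00709 →lo
  ...
  [-2.78545,-2.78525] ⇒ x*=-2.7853
Interval (-2.7853, 0).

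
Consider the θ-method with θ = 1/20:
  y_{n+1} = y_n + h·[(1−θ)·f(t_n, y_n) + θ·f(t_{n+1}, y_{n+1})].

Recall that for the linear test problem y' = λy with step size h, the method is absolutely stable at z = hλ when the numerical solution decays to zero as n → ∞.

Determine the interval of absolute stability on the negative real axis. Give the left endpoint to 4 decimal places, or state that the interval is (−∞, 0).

On y'=λy, z=hλ:
  y_{n+1} = y_n + z·[19/20·y_n + 1/20·y_{n+1}] ⇒ (1 − 1/20z)y_{n+1} = (1 + 19/20z)y_n
  Hence R(z) = (1 + 19/20z)/(1 − 1/20z).

Need |R(x)|<1, x<0.
x=-0.82: |R|=0.2123
R=−1: 1+19/20x = −1+1/20x ⇒ -9/10x=2 ⇒ x=2/(-9/10)=-2.2222
Confirm numerically:
  x=-1.752: |R|=0.61089 <1
  x=-1.604: |R|=0.48491 <1
  x=-1.159: |R|=0.09551 <1
  x=-2.726: |R|=1.39901 >1
  x=-2.671: |R|=1.35631 >1
So |R|<1 on (-2.2222, 0).

z∈(-2.2222,0).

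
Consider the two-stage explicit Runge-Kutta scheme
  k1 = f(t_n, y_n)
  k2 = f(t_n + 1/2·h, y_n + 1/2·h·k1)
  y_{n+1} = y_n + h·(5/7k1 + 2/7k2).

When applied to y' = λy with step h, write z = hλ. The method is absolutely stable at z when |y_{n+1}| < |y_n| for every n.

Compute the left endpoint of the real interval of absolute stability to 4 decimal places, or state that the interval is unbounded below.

z* = -7.0000.

With y'=λy (z=hλ):
  k1=λy_n ⇒ h·k1=z·y_n;  k2=λ(1+1/2z)y_n ⇒ h·k2=z(1+1/2z)y_n
  y_{n+1}/y_n = 1 + 5/7z + 2/7z(1+1/2z) = 1 + z + 1/7z²
  ⇒ R(z) = 1 + z + 1/7z².

Find x<0 with |R(x)|<1.
x=-0.6: |R|=0.4514
R=1: x+1/7x²=0 ⇒ x=−7=-7.0000; min R=1−1/(4·1/7)=-0.7500>−1
Confirm numerically:
  x=-6.208: |R|=0.29761 <1
  x=-5.025: |R|=0.41777 <1
  x=-4.661: |R|=0.55744 <1
  x=-7.580: |R|=1.62806 >1
  x=-7.244: |R|=1.25251 >1
  x=-7.092: |R|=1.09321 >1
Interval (-7.0000, 0).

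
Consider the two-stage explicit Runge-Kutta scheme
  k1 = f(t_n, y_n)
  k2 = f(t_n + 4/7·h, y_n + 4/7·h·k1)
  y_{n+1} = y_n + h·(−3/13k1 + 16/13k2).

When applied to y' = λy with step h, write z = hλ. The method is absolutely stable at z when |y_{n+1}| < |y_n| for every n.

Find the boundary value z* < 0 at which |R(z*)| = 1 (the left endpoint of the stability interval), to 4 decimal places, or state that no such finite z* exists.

left endpoint -1.4219.

Test eqn y'=λy, z=hλ:
  k1=λy_n ⇒ h·k1=z·y_n;  k2=λ(1+4/7z)y_n ⇒ h·k2=z(1+4/7z)y_n
  y_{n+1}/y_n = 1 − 3/13z + 16/13z(1+4/7z) = 1 + z + 64/91z²
  ⇒ R(z) = 1 + z + 64/91z².

Find x<0 with |R(x)|<1.
x=-1.56: |R|=1.1515
R=1: x+64/91x²=0 ⇒ x=−91/64=-1.4219; min R=1−1/(4·64/91)=0.6445>−1
Confirm numerically:
  x=-1.304: |R|=0.89190 <1
  x=-1.062: |R|=0.73121 <1
  x=-0.789: |R|=0.64882 <1
  x=-0.631: |R|=0.64903 <1
  x=-1.761: |R|=1.42001 >1
  x=-1.555: |R|=1.14559 >1
Stable set (-1.4219, 0).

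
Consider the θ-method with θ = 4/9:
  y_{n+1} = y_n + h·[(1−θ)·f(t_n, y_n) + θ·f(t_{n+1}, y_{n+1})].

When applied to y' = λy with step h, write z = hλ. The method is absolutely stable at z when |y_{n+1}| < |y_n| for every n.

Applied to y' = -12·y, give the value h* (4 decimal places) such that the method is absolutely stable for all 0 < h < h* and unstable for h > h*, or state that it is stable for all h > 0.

With y'=λy (z=hλ):
  y_{n+1} = y_n + z·[5/9·y_n + 4/9·y_{n+1}] ⇒ (1 − 4/9z)y_{n+1} = (1 + 5/9z)y_n
  Hence R(z) = (1 + 5/9z)/(1 − 4/9z).

Solve |R(x)|<1 on ℝ⁻.
x=-1.61: |R|=0.0615
R=−1: 1+5/9x = −1+4/9x ⇒ -1/9x=2 ⇒ x=2/(-1/9)=-18.0000
Confirm numerically:
  x=-17.351: |R|=0.99172 <1
  x=-13.035: |R|=0.91879 <1
  x=-11.108: |R|=0.87101 <1
  x=-18.445: |R|=1.00538 >1
  x=-18.108: |R|=1.00133 >1
Stable set (-18.0000, 0).

(-18.0000,0); λ=-12 ⇒ h* = (18)/12 = 1.5000.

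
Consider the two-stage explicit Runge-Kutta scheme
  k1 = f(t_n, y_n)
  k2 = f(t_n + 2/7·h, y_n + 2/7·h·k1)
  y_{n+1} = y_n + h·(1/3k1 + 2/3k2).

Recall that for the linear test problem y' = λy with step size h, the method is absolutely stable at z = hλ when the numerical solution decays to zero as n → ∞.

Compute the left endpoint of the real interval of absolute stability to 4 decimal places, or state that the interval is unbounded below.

z* = -5.2500.

On y'=λy, z=hλ:
  k1=λy_n ⇒ h·k1=z·y_n;  k2=λ(1+2/7z)y_n ⇒ h·k2=z(1+2/7z)y_n
  y_{n+1}/y_n = 1 + 1/3z + 2/3z(1+2/7z) = 1 + z + 4/21z²
  Hence R(z) = 1 + z + 4/21z².

Find x<0 with |R(x)|<1.
x=-1.67: |R|=0.1388
R=1: x+4/21x²=0 ⇒ x=−21/4=-5.2500; min R=1−1/(4·4/21)=-0.3125>−1
Confirm numerically:
  x=-4.172: |R|=0.14335 <1
  x=-3.363: |R|=0.20876 <1
  x=-3.184: |R|=0.25298 <1
  x=-2.738: |R|=0.31007 <1
  x=-5.675: |R|=1.45940 >1
  x=-5.570: |R|=1.33950 >1
  x=-5.356: |R|=1.10814 >1
Interval (-5.2500, 0).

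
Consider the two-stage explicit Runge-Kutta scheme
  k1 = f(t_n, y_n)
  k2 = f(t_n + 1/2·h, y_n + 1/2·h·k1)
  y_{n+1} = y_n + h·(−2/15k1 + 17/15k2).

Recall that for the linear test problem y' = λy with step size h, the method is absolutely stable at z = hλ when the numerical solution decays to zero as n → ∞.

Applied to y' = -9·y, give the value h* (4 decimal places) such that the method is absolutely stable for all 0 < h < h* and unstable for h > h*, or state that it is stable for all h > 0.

(-1.7647,0); λ=-9 ⇒ h* = (30/17)/9 = 0.1961.

With y'=λy (z=hλ):
  k1=λy_n ⇒ h·k1=z·y_n;  k2=λ(1+1/2z)y_n ⇒ h·k2=z(1+1/2z)y_n
  y_{n+1}/y_n = 1 − 2/15z + 17/15z(1+1/2z) = 1 + z + 17/30z²
  so R(z) = 1 + z + 17/30z².

Find x<0 with |R(x)|<1.
x=-1.19: |R|=0.6125
R=1: x+17/30x²=0 ⇒ x=−30/17=-1.7647; min R=1−1/(4·17/30)=0.5588>−1
Confirm numerically:
  x=-1.632: |R|=0.87727 <1
  x=-1.541: |R|=0.80465 <1
  x=-1.146: |R|=0.59821 <1
  x=-2.338: |R|=1.75954 >1
  x=-2.229: |R|=1.58645 >1
Interval (-1.7647, 0).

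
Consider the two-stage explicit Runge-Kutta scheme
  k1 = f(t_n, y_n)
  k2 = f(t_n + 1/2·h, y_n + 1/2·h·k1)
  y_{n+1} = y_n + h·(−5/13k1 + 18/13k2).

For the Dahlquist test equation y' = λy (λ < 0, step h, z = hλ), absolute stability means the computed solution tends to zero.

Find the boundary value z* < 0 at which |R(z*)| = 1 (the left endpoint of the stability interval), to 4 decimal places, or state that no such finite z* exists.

On y'=λy, z=hλ:
  k1=λy_n ⇒ h·k1=z·y_n;  k2=λ(1+1/2z)y_n ⇒ h·k2=z(1+1/2z)y_n
  y_{n+1}/y_n = 1 − 5/13z + 18/13z(1+1/2z) = 1 + z + 9/13z²
  ⇒ R(z) = 1 + z + 9/13z².

Find x<0 with |R(x)|<1.
x=-1.64: |R|=1.2220
R=1: x+9/13x²=0 ⇒ x=−13/9=-1.4444; min R=1−1/(4·9/13)=0.6389>−1
Confirm numerically:
  x=-1.035: |R|=0.70662 <1
  x=-0.899: |R|=0.66052 <1
  x=-0.735: |R|=0.63900 <1
  x=-1.914: |R|=1.62220 >1
  x=-1.625: |R|=1.20312 >1
Interval (-1.4444, 0).

z* = -1.4444.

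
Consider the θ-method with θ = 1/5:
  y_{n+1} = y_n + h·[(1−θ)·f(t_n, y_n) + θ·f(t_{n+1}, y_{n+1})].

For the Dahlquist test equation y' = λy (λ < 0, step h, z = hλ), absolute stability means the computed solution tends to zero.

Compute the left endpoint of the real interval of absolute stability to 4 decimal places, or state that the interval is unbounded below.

left endpoint -3.3333.

On y'=λy, z=hλ:
  y_{n+1} = y_n + z·[4/5·y_n + 1/5·y_{n+1}] ⇒ (1 − 1/5z)y_{n+1} = (1 + 4/5z)y_n
  R(z) = (1 + 4/5z)/(1 − 1/5z).

Solve |R(x)|<1 on ℝ⁻.
x=-1.71: |R|=0.2742
R=−1: 1+4/5x = −1+1/5x ⇒ -3/5x=2 ⇒ x=2/(-3/5)=-3.3333
Confirm numerically:
  x=-2.640: |R|=0.72775 <1
  x=-2.372: |R|=0.60879 <1
  x=-1.616: |R|=0.22128 <1
  x=-1.477: |R|=0.14019 <1
  x=-3.856: |R|=1.17706 >1
  x=-3.376: |R|=1.01528 >1
Interval (-3.3333, 0).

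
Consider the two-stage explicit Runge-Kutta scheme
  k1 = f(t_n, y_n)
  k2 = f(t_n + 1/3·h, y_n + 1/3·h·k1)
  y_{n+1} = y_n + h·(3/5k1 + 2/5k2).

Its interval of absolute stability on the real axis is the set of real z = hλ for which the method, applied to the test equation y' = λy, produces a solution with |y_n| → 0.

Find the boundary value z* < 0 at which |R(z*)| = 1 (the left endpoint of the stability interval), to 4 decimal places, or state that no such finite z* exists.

With y'=λy (z=hλ):
  k1=λy_n ⇒ h·k1=z·y_n;  k2=λ(1+1/3z)y_n ⇒ h·k2=z(1+1/3z)y_n
  y_{n+1}/y_n = 1 + 3/5z + 2/5z(1+1/3z) = 1 + z + 2/15z²
  so R(z) = 1 + z + 2/15z².

Solve |R(x)|<1 on ℝ⁻.
x=-1.1: |R|=0.0613
R=1: x+2/15x²=0 ⇒ x=−15/2=-7.5000; min R=1−1/(4·2/15)=-0.8750>−1
Confirm numerically:
  x=-6.614: |R|=0.21867 <1
  x=-4.845: |R|=0.71513 <1
  x=-4.835: |R|=0.71804 <1
  x=-3.089: |R|=0.81674 <1
  x=-7.696: |R|=1.20112 >1
  x=-7.687: |R|=1.19166 >1
Stable set (-7.5000, 0).

left endpoint -7.5000.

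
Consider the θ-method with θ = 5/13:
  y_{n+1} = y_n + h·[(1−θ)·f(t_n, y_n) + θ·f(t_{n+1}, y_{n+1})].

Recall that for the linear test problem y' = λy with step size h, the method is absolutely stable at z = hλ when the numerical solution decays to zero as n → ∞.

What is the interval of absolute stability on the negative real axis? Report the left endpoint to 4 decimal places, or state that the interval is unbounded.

(-8.6667, 0).

With y'=λy (z=hλ):
  y_{n+1} = y_n + z·[8/13·y_n + 5/13·y_{n+1}] ⇒ (1 − 5/13z)y_{n+1} = (1 + 8/13z)y_n
  so R(z) = (1 + 8/13z)/(1 − 5/13z).

Find x<0 with |R(x)|<1.
x=-0.5: |R|=0.5806
R=−1: 1+8/13x = −1+5/13x ⇒ -3/13x=2 ⇒ x=2/(-3/13)=-8.6667
Confirm numerically:
  x=-7.247: |R|=0.91350 <1
  x=-6.660: |R|=0.86998 <1
  x=-3.714: |R|=0.52936 <1
  x=-8.873: |R|=1.01079 >1
  x=-8.750: |R|=1.00441 >1
Stable set (-8.6667, 0).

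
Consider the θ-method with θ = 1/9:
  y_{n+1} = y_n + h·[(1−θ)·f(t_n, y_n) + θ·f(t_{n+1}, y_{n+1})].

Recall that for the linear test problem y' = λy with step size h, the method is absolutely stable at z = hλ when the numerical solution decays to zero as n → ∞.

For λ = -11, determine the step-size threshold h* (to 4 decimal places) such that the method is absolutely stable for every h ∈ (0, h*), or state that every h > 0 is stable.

On y'=λy, z=hλ:
  y_{n+1} = y_n + z·[8/9·y_n + 1/9·y_{n+1}] ⇒ (1 − 1/9z)y_{n+1} = (1 + 8/9z)y_n
  R(z) = (1 + 8/9z)/(1 − 1/9z).

Boundary: |R(x)|=1, x<0.
x=-0.93: |R|=0.1571
R=−1: 1+8/9x = −1+1/9x ⇒ -7/9x=2 ⇒ x=2/(-7/9)=-2.5714
Confirm numerically:
  x=-1.723: |R|=0.44614 <1
  x=-1.351: |R|=0.17467 <1
  x=-1.339: |R|=0.16559 <1
  x=-1.036: |R|=0.07094 <1
  x=-3.076: |R|=1.29248 >1
  x=-2.711: |R|=1.08343 >1
Stable set (-2.5714, 0).

(-2.5714,0); λ=-11 ⇒ h* = (18/7)/11 = 0.2338.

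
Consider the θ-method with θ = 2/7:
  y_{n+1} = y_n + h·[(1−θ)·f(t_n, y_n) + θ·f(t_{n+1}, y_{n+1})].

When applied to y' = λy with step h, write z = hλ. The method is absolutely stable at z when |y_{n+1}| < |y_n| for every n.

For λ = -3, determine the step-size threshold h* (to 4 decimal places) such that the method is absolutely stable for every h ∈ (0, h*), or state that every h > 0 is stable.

With y'=λy (z=hλ):
  y_{n+1} = y_n + z·[5/7·y_n + 2/7·y_{n+1}] ⇒ (1 − 2/7z)y_{n+1} = (1 + 5/7z)y_n
  ⇒ R(z) = (1 + 5/7z)/(1 − 2/7z).

Solve |R(x)|<1 on ℝ⁻.
x=-0.98: |R|=0.2344
R=−1: 1+5/7x = −1+2/7x ⇒ -3/7x=2 ⇒ x=2/(-3/7)=-4.6667
Confirm numerically:
  x=-4.330: |R|=0.93550 <1
  x=-4.094: |R|=0.88688 <1
  x=-3.417: |R|=0.72900 <1
  x=-2.896: |R|=0.58474 <1
  x=-5.216: |R|=1.09454 >1
  x=-5.137: |R|=1.08168 >1
  x=-4.772: |R|=1.01910 >1
So |R|<1 on (-4.6667, 0).

(-4.6667,0); λ=-3 ⇒ h* = (14/3)/3 = 1.5556.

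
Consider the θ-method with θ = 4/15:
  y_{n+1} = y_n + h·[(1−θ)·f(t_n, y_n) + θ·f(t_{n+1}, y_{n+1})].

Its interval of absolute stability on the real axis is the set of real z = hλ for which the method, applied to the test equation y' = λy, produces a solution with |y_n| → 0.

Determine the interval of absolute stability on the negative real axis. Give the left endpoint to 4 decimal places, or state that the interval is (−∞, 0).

On y'=λy, z=hλ:
  y_{n+1} = y_n + z·[11/15·y_n + 4/15·y_{n+1}] ⇒ (1 − 4/15z)y_{n+1} = (1 + 11/15z)y_n
  so R(z) = (1 + 11/15z)/(1 − 4/15z).

Need |R(x)|<1, x<0.
x=-1.47: |R|=0.0560
R=−1: 1+11/15x = −1+4/15x ⇒ -7/15x=2 ⇒ x=2/(-7/15)=-4.2857
Confirm numerically:
  x=-3.963: |R|=0.92678 <1
  x=-2.885: |R|=0.63056 <1
  x=-2.066: |R|=0.33210 <1
  x=-1.819: |R|=0.22486 <1
  x=-4.880: |R|=1.12051 >1
  x=-4.828: |R|=1.11063 >1
  x=-4.404: |R|=1.02539 >1
Stable set (-4.2857, 0).

(-4.2857, 0).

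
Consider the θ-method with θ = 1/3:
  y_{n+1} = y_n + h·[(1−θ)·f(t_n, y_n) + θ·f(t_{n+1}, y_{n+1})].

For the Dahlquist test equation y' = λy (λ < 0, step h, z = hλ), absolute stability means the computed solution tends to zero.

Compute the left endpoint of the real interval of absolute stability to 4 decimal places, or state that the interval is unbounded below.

left endpoint -6.0000.

Set f=λy, z=hλ:
  y_{n+1} = y_n + z·[2/3·y_n + 1/3·y_{n+1}] ⇒ (1 − 1/3z)y_{n+1} = (1 + 2/3z)y_n
  Hence R(z) = (1 + 2/3z)/(1 − 1/3z).

Find x<0 with |R(x)|<1.
x=-0.84: |R|=0.3437
R=−1: 1+2/3x = −1+1/3x ⇒ -1/3x=2 ⇒ x=2/(-1/3)=-6.0000
Confirm numerically:
  x=-5.816: |R|=0.97913 <1
  x=-4.495: |R|=0.79920 <1
  x=-3.996: |R|=0.71355 <1
  x=-2.766: |R|=0.43913 <1
  x=-6.588: |R|=1.06133 >1
  x=-6.493: |R|=1.05193 >1
  x=-6.180: |R|=1.01961 >1
Interval (-6.0000, 0).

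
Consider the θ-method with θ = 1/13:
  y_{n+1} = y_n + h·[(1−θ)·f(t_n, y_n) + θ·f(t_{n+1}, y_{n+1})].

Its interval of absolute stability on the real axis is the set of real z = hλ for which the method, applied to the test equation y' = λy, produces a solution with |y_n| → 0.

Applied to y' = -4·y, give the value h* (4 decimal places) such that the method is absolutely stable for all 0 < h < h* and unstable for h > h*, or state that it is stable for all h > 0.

(-2.3636,0); λ=-4 ⇒ h* = (26/11)/4 = 0.5909.

Test eqn y'=λy, z=hλ:
  y_{n+1} = y_n + z·[12/13·y_n + 1/13·y_{n+1}] ⇒ (1 − 1/13z)y_{n+1} = (1 + 12/13z)y_n
  Hence R(z) = (1 + 12/13z)/(1 − 1/13z).

Boundary: |R(x)|=1, x<0.
x=-1.34: |R|=0.2148
R=−1: 1+12/13x = −1+1/13x ⇒ -11/13x=2 ⇒ x=2/(-11/13)=-2.3636
Confirm numerically:
  x=-1.610: |R|=0.43258 <1
  x=-1.574: |R|=0.40401 <1
  x=-1.299: |R|=0.18099 <1
  x=-1.128: |R|=0.03794 <1
  x=-2.658: |R|=1.20680 >1
  x=-2.616: |R|=1.17777 >1
Interval (-2.3636, 0).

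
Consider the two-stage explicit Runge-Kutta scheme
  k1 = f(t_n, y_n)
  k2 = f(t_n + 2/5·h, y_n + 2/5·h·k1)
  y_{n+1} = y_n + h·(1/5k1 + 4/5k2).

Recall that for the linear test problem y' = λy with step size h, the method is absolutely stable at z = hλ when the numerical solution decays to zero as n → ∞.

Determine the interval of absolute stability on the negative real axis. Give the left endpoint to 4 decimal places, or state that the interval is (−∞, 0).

On y'=λy, z=hλ:
  k1=λy_n ⇒ h·k1=z·y_n;  k2=λ(1+2/5z)y_n ⇒ h·k2=z(1+2/5z)y_n
  y_{n+1}/y_n = 1 + 1/5z + 4/5z(1+2/5z) = 1 + z + 8/25z²
  Hence R(z) = 1 + z + 8/25z².

Boundary: |R(x)|=1, x<0.
x=-1.06: |R|=0.2996
R=1: x+8/25x²=0 ⇒ x=−25/8=-3.1250; min R=1−1/(4·8/25)=0.2188>−1
Confirm numerically:
  x=-2.756: |R|=0.67457 <1
  x=-2.389: |R|=0.43734 <1
  x=-2.272: |R|=0.37983 <1
  x=-1.275: |R|=0.24520 <1
  x=-3.655: |R|=1.61989 >1
  x=-3.393: |R|=1.29098 >1
Stable set (-3.1250, 0).

z∈(-3.1250,0).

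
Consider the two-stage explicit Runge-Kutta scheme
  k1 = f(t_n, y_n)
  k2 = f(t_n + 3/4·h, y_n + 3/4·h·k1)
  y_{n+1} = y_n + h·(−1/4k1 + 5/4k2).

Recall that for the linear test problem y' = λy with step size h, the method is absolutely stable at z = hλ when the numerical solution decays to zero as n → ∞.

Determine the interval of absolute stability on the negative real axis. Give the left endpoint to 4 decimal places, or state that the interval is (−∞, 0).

(-1.0667, 0).

Set f=λy, z=hλ:
  k1=λy_n ⇒ h·k1=z·y_n;  k2=λ(1+3/4z)y_n ⇒ h·k2=z(1+3/4z)y_n
  y_{n+1}/y_n = 1 − 1/4z + 5/4z(1+3/4z) = 1 + z + 15/16z²
  ⇒ R(z) = 1 + z + 15/16z².

Find x<0 with |R(x)|<1.
x=-0.63: |R|=0.7421
R=1: x+15/16x²=0 ⇒ x=−16/15=-1.0667; min R=1−1/(4·15/16)=0.7333>−1
Confirm numerically:
  x=-0.876: |R|=0.84342 <1
  x=-0.718: |R|=0.76530 <1
  x=-0.660: |R|=0.74838 <1
  x=-1.581: |R|=1.76234 >1
  x=-1.323: |R|=1.31793 >1
Stable set (-1.0667, 0).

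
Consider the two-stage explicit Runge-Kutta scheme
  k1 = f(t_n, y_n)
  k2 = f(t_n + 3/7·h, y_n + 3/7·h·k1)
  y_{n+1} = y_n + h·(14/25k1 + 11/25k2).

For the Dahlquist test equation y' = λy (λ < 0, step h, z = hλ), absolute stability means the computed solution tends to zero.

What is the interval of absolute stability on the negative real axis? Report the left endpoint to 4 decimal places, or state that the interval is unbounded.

z∈(-5.3030,0).

With y'=λy (z=hλ):
  k1=λy_n ⇒ h·k1=z·y_n;  k2=λ(1+3/7z)y_n ⇒ h·k2=z(1+3/7z)y_n
  y_{n+1}/y_n = 1 + 14/25z + 11/25z(1+3/7z) = 1 + z + 33/175z²
  R(z) = 1 + z + 33/175z².

Boundary: |R(x)|=1, x<0.
x=-1.2: |R|=0.0715
R=1: x+33/175x²=0 ⇒ x=−175/33=-5.3030; min R=1−1/(4·33/175)=-0.3258>−1
Confirm numerically:
  x=-5.007: |R|=0.72049 <1
  x=-4.489: |R|=0.31093 <1
  x=-3.945: |R|=0.01026 <1
  x=-3.465: |R|=0.20097 <1
  x=-5.658: |R|=1.37873 >1
  x=-5.592: |R|=1.30472 >1
  x=-5.428: |R|=1.12791 >1
So |R|<1 on (-5.3030, 0).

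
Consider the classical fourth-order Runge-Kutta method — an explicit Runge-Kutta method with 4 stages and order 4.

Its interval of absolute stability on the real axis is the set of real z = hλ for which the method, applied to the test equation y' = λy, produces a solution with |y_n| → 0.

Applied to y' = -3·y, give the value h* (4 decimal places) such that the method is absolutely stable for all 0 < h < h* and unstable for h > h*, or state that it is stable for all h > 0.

(-2.7853,0); λ=-3 ⇒ h* = 0.9284.

With y'=λy (z=hλ):
  order 4, 4-stage ⇒ R(z)=1+z+z^2/2+z^3/6+z^4/24
  (e.g. R(-0.38)=0.68392, |R|=0.68392)

Boundary: |R(x)|=1, x<0.
x=-0.38: |R|=0.6839
|R(-1.59)|=0.2704 |R(-1.23)|=0.3117 |R(-1.2)|=0.3184
Bisect:
  x_lo=-3.2162 |R|=1.8692  x_hi=-0.2415 |R|=0.7855
  mid=-1.72882 |R|=0.27661 →hi
  mid=-2.47250 |R|=0.62212 →hi
  mid=-2.84434 |R|=1.09273 →lo
  mid=-2.65842 |R|=0.82496 →hi
  mid=-2.75138 |R|=0.95006 →hi
  mid=-2.79786 |R|=1.01911 →lo
  mid=-2.77462 |R|=0.98402 →hi
  mid=-2.78624 |R|=1.00142 →lo
  mid=-2.78043 |R|=0.99269 →hi
  mid=-2.78333 |R|=0.99705 →hi
  ...
  [-2.78533,-2.78515] ⇒ x*=-2.7853
Stable set (-2.7853, 0).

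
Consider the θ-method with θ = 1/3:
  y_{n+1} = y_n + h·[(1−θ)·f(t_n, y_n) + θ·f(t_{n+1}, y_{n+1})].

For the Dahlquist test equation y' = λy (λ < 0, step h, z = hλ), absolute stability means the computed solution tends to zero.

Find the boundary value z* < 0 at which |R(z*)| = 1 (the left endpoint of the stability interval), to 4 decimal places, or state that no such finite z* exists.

On y'=λy, z=hλ:
  y_{n+1} = y_n + z·[2/3·y_n + 1/3·y_{n+1}] ⇒ (1 − 1/3z)y_{n+1} = (1 + 2/3z)y_n
  Hence R(z) = (1 + 2/3z)/(1 − 1/3z).

Boundary: |R(x)|=1, x<0.
x=-0.47: |R|=0.5937
R=−1: 1+2/3x = −1+1/3x ⇒ -1/3x=2 ⇒ x=2/(-1/3)=-6.0000
Confirm numerically:
  x=-5.508: |R|=0.94217 <1
  x=-4.782: |R|=0.84348 <1
  x=-2.559: |R|=0.38100 <1
  x=-6.332: |R|=1.03558 >1
  x=-6.254: |R|=1.02745 >1
Interval (-6.0000, 0).

z* = -6.0000.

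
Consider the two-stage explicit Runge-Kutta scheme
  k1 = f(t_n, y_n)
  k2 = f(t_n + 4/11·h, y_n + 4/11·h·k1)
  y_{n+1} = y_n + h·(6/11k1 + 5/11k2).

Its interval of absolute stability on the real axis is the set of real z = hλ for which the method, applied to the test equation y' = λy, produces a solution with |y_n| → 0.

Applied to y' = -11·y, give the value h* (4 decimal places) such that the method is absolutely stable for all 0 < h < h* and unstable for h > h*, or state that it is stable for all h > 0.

Test eqn y'=λy, z=hλ:
  k1=λy_n ⇒ h·k1=z·y_n;  k2=λ(1+4/11z)y_n ⇒ h·k2=z(1+4/11z)y_n
  y_{n+1}/y_n = 1 + 6/11z + 5/11z(1+4/11z) = 1 + z + 20/121z²
  R(z) = 1 + z + 20/121z².

Solve |R(x)|<1 on ℝ⁻.
x=-0.46: |R|=0.5750
R=1: x+20/121x²=0 ⇒ x=−121/20=-6.0500; min R=1−1/(4·20/121)=-0.5125>−1
Confirm numerically:
  x=-4.175: |R|=0.29390 <1
  x=-2.965: |R|=0.51190 <1
  x=-2.823: |R|=0.50576 <1
  x=-6.588: |R|=1.58584 >1
  x=-6.494: |R|=1.47658 >1
  x=-6.254: |R|=1.21088 >1
Stable set (-6.0500, 0).

(-6.0500,0); λ=-11 ⇒ h* = (121/20)/11 = 0.5500.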